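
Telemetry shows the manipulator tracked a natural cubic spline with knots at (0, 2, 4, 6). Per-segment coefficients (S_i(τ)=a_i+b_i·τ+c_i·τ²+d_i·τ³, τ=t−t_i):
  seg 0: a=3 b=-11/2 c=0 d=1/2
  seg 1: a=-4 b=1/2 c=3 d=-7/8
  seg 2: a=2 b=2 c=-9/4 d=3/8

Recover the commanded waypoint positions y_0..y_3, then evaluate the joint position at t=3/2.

y_0 = S_0(0) = a_0 = 3
y_1 = S_1(0) = a_1 = -4
y_2 = S_2(0) = a_2 = 2
y_3 = S_2(2) = 0
t_q=3/2 is in segment 0 (τ=3/2); S_0(τ)=-57/16

y_0=3 y_1=-4 y_2=2 y_3=0
S(3/2) = -57/16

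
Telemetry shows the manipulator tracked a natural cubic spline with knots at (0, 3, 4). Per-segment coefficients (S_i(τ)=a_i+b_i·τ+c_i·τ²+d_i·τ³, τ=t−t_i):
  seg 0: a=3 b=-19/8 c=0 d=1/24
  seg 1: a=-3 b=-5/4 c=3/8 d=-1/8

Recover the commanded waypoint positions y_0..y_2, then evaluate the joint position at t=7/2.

y_0=3 y_1=-3 y_2=-4
S(7/2) = -227/64

y_0 = S_0(0) = a_0 = 3
y_1 = S_1(0) = a_1 = -3
y_2 = S_1(1) = -4
t_q=7/2 is in segment 1 (τ=1/2); S_1(τ)=-227/64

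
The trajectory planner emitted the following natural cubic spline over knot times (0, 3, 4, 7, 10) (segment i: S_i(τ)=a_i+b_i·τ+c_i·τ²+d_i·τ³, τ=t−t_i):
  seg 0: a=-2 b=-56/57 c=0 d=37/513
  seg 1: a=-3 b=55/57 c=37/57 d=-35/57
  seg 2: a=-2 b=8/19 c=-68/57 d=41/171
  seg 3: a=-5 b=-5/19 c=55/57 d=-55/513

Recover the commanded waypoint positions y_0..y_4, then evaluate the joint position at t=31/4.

y_0 = S_0(0) = a_0 = -2
y_1 = S_1(0) = a_1 = -3
y_2 = S_2(0) = a_2 = -2
y_3 = S_3(0) = a_3 = -5
y_4 = S_3(3) = 0
t_q=31/4 is in segment 3 (τ=3/4); S_3(τ)=-5715/1216

y_0=-2 y_1=-3 y_2=-2 y_3=-5 y_4=0
S(31/4) = -5715/1216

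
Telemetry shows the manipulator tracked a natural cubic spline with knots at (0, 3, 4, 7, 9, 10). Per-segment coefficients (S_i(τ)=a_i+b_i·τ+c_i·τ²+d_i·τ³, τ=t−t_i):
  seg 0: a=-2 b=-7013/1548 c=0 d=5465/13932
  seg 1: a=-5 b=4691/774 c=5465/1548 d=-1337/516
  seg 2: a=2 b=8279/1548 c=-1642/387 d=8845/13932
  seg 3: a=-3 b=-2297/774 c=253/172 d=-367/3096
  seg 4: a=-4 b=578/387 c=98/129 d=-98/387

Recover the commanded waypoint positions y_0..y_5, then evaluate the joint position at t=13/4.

y_0 = S_0(0) = a_0 = -2
y_1 = S_1(0) = a_1 = -5
y_2 = S_2(0) = a_2 = 2
y_3 = S_3(0) = a_3 = -3
y_4 = S_4(0) = a_4 = -4
y_5 = S_4(1) = -2
t_q=13/4 is in segment 1 (τ=1/4); S_1(τ)=-109133/33024

y_0=-2 y_1=-5 y_2=2 y_3=-3 y_4=-4 y_5=-2
S(13/4) = -109133/33024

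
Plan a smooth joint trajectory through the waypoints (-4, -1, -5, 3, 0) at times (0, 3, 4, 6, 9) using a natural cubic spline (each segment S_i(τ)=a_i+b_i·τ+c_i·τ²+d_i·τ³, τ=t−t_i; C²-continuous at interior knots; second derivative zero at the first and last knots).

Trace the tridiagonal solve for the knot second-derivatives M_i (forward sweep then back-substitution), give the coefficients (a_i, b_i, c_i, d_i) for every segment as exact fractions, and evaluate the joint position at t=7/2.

  seg 0: a=-4 b=258/73 c=0 d=-185/657
  seg 1: a=-1 b=-297/73 c=-185/73 d=190/73
  seg 2: a=-5 b=-97/73 c=385/73 d=-381/292
  seg 3: a=3 b=300/73 c=-373/146 d=373/1314
S(7/2) = -244/73

Δ: Δ0=1, Δ1=-4, Δ2=4, Δ3=-1
row 1: diag=8, rhs=-30; c'=1/8, d'=-15/4
row 2: denom=6−1·1/8=47/8; d'=(48−1·-15/4)/(47/8)=414/47
row 3: denom=10−2·16/47=438/47; d'=(-30−2·414/47)/(438/47)=-373/73
back: M3=-373/73
back: M2=414/47−16/47·-373/73=770/73
back: M1=-15/4−1/8·770/73=-370/73
M: M0=0, M1=-370/73, M2=770/73, M3=-373/73, M4=0
seg 0: a=-4, c=M0/2=0, d=(M1−M0)/(6·3)=-185/657, b=Δ0−h0·(2M0+M1)/6=258/73
seg 1: a=-1, c=M1/2=-185/73, d=(M2−M1)/(6·1)=190/73, b=Δ1−h1·(2M1+M2)/6=-297/73
seg 2: a=-5, c=M2/2=385/73, d=(M3−M2)/(6·2)=-381/292, b=Δ2−h2·(2M2+M3)/6=-97/73
seg 3: a=3, c=M3/2=-373/146, d=(M4−M3)/(6·3)=373/1314, b=Δ3−h3·(2M3+M4)/6=300/73
t_q=7/2 → seg 1, τ=1/2; S=-1+-297/73·τ+-185/73·τ²+190/73·τ³=-244/73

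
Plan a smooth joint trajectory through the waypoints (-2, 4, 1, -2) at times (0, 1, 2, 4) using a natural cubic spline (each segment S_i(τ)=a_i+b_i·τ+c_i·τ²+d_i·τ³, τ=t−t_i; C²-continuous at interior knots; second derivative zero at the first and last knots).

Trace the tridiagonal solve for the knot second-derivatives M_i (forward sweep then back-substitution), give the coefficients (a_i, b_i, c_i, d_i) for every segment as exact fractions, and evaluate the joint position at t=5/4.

  seg 0: a=-2 b=387/46 c=0 d=-111/46
  seg 1: a=4 b=27/23 c=-333/46 d=141/46
  seg 2: a=1 b=-189/46 c=45/23 d=-15/46
S(5/4) = 11449/2944

Δ: Δ0=6, Δ1=-3, Δ2=-3/2
row 1: diag=4, rhs=-54; c'=1/4, d'=-27/2
row 2: denom=6−1·1/4=23/4; d'=(9−1·-27/2)/(23/4)=90/23
back: M2=90/23
back: M1=-27/2−1/4·90/23=-333/23
M: M0=0, M1=-333/23, M2=90/23, M3=0
seg 0: a=-2, c=M0/2=0, d=(M1−M0)/(6·1)=-111/46, b=Δ0−h0·(2M0+M1)/6=387/46
seg 1: a=4, c=M1/2=-333/46, d=(M2−M1)/(6·1)=141/46, b=Δ1−h1·(2M1+M2)/6=27/23
seg 2: a=1, c=M2/2=45/23, d=(M3−M2)/(6·2)=-15/46, b=Δ2−h2·(2M2+M3)/6=-189/46
t_q=5/4 → seg 1, τ=1/4; S=4+27/23·τ+-333/46·τ²+141/46·τ³=11449/2944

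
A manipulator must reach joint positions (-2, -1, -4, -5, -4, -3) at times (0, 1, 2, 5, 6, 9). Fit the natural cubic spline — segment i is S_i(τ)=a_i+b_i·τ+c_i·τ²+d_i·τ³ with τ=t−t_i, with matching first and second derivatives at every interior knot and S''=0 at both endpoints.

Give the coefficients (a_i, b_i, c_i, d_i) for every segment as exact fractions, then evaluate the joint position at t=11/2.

Δ: Δ0=1, Δ1=-3, Δ2=-1/3, Δ3=1, Δ4=1/3
row 1: diag=4, rhs=-24; c'=1/4, d'=-6
row 2: denom=8−1·1/4=31/4; d'=(16−1·-6)/(31/4)=88/31
row 3: denom=8−3·12/31=212/31; d'=(8−3·88/31)/(212/31)=-4/53
row 4: denom=8−1·31/212=1665/212; d'=(-4−1·-4/53)/(1665/212)=-832/1665
back: M4=-832/1665
back: M3=-4/53−31/212·-832/1665=-4/1665
back: M2=88/31−12/31·-4/1665=1576/555
back: M1=-6−1/4·1576/555=-3724/555
M: M0=0, M1=-3724/555, M2=1576/555, M3=-4/1665, M4=-832/1665, M5=0
seg 0: a=-2, c=M0/2=0, d=(M1−M0)/(6·1)=-1862/1665, b=Δ0−h0·(2M0+M1)/6=3527/1665
seg 1: a=-1, c=M1/2=-1862/555, d=(M2−M1)/(6·1)=530/333, b=Δ1−h1·(2M1+M2)/6=-2059/1665
seg 2: a=-4, c=M2/2=788/555, d=(M3−M2)/(6·3)=-2366/14985, b=Δ2−h2·(2M2+M3)/6=-5281/1665
seg 3: a=-5, c=M3/2=-2/1665, d=(M4−M3)/(6·1)=-46/555, b=Δ3−h3·(2M3+M4)/6=361/333
seg 4: a=-4, c=M4/2=-416/1665, d=(M5−M4)/(6·3)=416/14985, b=Δ4−h4·(2M4+M5)/6=1387/1665
t_q=11/2 → seg 3, τ=1/2; S=-5+361/333·τ+-2/1665·τ²+-46/555·τ³=-29761/6660

  seg 0: a=-2 b=3527/1665 c=0 d=-1862/1665
  seg 1: a=-1 b=-2059/1665 c=-1862/555 d=530/333
  seg 2: a=-4 b=-5281/1665 c=788/555 d=-2366/14985
  seg 3: a=-5 b=361/333 c=-2/1665 d=-46/555
  seg 4: a=-4 b=1387/1665 c=-416/1665 d=416/14985
S(11/2) = -29761/6660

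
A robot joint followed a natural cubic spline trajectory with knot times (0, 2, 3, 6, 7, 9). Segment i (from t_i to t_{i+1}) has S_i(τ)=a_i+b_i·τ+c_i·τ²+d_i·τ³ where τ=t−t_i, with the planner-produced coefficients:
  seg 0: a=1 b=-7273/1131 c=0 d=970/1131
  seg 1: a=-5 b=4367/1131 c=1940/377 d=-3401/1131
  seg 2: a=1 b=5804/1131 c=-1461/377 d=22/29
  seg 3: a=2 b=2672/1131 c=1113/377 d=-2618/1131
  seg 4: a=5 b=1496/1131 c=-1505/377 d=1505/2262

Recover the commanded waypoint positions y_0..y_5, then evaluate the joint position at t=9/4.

y_0 = S_0(0) = a_0 = 1
y_1 = S_1(0) = a_1 = -5
y_2 = S_2(0) = a_2 = 1
y_3 = S_3(0) = a_3 = 2
y_4 = S_4(0) = a_4 = 5
y_5 = S_4(2) = -3
t_q=9/4 is in segment 1 (τ=1/4); S_1(τ)=-90723/24128

y_0=1 y_1=-5 y_2=1 y_3=2 y_4=5 y_5=-3
S(9/4) = -90723/24128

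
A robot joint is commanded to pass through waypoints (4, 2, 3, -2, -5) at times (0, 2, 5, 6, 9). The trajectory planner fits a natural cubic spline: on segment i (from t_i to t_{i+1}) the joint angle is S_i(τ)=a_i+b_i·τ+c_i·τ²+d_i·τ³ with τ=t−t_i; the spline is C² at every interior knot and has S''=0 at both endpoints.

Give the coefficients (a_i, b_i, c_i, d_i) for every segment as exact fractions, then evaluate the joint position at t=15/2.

Δ: Δ0=-1, Δ1=1/3, Δ2=-5, Δ3=-1
row 1: diag=10, rhs=8; c'=3/10, d'=4/5
row 2: denom=8−3·3/10=71/10; d'=(-32−3·4/5)/(71/10)=-344/71
row 3: denom=8−1·10/71=558/71; d'=(24−1·-344/71)/(558/71)=1024/279
back: M3=1024/279
back: M2=-344/71−10/71·1024/279=-1496/279
back: M1=4/5−3/10·-1496/279=224/93
M: M0=0, M1=224/93, M2=-1496/279, M3=1024/279, M4=0
seg 0: a=4, c=M0/2=0, d=(M1−M0)/(6·2)=56/279, b=Δ0−h0·(2M0+M1)/6=-503/279
seg 1: a=2, c=M1/2=112/93, d=(M2−M1)/(6·3)=-1084/2511, b=Δ1−h1·(2M1+M2)/6=169/279
seg 2: a=3, c=M2/2=-748/279, d=(M3−M2)/(6·1)=140/93, b=Δ2−h2·(2M2+M3)/6=-1067/279
seg 3: a=-2, c=M3/2=512/279, d=(M4−M3)/(6·3)=-512/2511, b=Δ3−h3·(2M3+M4)/6=-1303/279
t_q=15/2 → seg 3, τ=3/2; S=-2+-1303/279·τ+512/279·τ²+-512/2511·τ³=-345/62

  seg 0: a=4 b=-503/279 c=0 d=56/279
  seg 1: a=2 b=169/279 c=112/93 d=-1084/2511
  seg 2: a=3 b=-1067/279 c=-748/279 d=140/93
  seg 3: a=-2 b=-1303/279 c=512/279 d=-512/2511
S(15/2) = -345/62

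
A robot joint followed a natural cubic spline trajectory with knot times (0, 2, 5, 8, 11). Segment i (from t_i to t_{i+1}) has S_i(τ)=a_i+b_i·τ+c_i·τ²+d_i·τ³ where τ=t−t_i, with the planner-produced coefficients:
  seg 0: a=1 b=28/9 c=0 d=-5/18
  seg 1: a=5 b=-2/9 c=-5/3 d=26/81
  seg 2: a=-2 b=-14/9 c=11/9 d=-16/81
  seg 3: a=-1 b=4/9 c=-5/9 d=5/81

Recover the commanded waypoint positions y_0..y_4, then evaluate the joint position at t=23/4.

y_0 = S_0(0) = a_0 = 1
y_1 = S_1(0) = a_1 = 5
y_2 = S_2(0) = a_2 = -2
y_3 = S_3(0) = a_3 = -1
y_4 = S_3(3) = -3
t_q=23/4 is in segment 2 (τ=3/4); S_2(τ)=-41/16

y_0=1 y_1=5 y_2=-2 y_3=-1 y_4=-3
S(23/4) = -41/16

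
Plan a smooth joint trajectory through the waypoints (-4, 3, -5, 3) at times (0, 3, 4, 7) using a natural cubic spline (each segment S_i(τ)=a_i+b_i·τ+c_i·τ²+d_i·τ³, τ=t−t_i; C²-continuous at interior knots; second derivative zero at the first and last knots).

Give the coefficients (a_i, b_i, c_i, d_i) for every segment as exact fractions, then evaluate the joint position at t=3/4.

  seg 0: a=-4 b=61/9 c=0 d=-40/81
  seg 1: a=3 b=-59/9 c=-40/9 d=3
  seg 2: a=-5 b=-58/9 c=41/9 d=-41/81
S(3/4) = 7/8

Δ: Δ0=7/3, Δ1=-8, Δ2=8/3
row 1: diag=8, rhs=-62; c'=1/8, d'=-31/4
row 2: denom=8−1·1/8=63/8; d'=(64−1·-31/4)/(63/8)=82/9
back: M2=82/9
back: M1=-31/4−1/8·82/9=-80/9
M: M0=0, M1=-80/9, M2=82/9, M3=0
seg 0: a=-4, c=M0/2=0, d=(M1−M0)/(6·3)=-40/81, b=Δ0−h0·(2M0+M1)/6=61/9
seg 1: a=3, c=M1/2=-40/9, d=(M2−M1)/(6·1)=3, b=Δ1−h1·(2M1+M2)/6=-59/9
seg 2: a=-5, c=M2/2=41/9, d=(M3−M2)/(6·3)=-41/81, b=Δ2−h2·(2M2+M3)/6=-58/9
t_q=3/4 → seg 0, τ=3/4; S=-4+61/9·τ+0·τ²+-40/81·τ³=7/8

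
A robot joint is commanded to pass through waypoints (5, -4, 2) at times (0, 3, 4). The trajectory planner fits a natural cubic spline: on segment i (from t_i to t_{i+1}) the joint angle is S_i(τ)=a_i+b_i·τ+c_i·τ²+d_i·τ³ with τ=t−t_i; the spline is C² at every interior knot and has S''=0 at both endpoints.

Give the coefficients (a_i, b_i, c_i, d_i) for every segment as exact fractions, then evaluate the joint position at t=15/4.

  seg 0: a=5 b=-51/8 c=0 d=3/8
  seg 1: a=-4 b=15/4 c=27/8 d=-9/8
S(15/4) = 121/512

Δ: Δ0=-3, Δ1=6
row 1: diag=8, rhs=54; c'=1/8, d'=27/4
back: M1=27/4
M: M0=0, M1=27/4, M2=0
seg 0: a=5, c=M0/2=0, d=(M1−M0)/(6·3)=3/8, b=Δ0−h0·(2M0+M1)/6=-51/8
seg 1: a=-4, c=M1/2=27/8, d=(M2−M1)/(6·1)=-9/8, b=Δ1−h1·(2M1+M2)/6=15/4
t_q=15/4 → seg 1, τ=3/4; S=-4+15/4·τ+27/8·τ²+-9/8·τ³=121/512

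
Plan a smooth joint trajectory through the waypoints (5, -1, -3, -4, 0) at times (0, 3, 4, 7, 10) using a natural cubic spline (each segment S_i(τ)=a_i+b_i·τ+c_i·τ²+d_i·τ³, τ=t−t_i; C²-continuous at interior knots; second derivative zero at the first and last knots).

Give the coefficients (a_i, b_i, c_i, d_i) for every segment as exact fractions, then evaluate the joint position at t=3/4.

Δ: Δ0=-2, Δ1=-2, Δ2=-1/3, Δ3=4/3
row 1: diag=8, rhs=0; c'=1/8, d'=0
row 2: denom=8−1·1/8=63/8; d'=(10−1·0)/(63/8)=80/63
row 3: denom=12−3·8/21=76/7; d'=(10−3·80/63)/(76/7)=65/114
back: M3=65/114
back: M2=80/63−8/21·65/114=20/19
back: M1=0−1/8·20/19=-5/38
M: M0=0, M1=-5/38, M2=20/19, M3=65/114, M4=0
seg 0: a=5, c=M0/2=0, d=(M1−M0)/(6·3)=-5/684, b=Δ0−h0·(2M0+M1)/6=-147/76
seg 1: a=-1, c=M1/2=-5/76, d=(M2−M1)/(6·1)=15/76, b=Δ1−h1·(2M1+M2)/6=-81/38
seg 2: a=-3, c=M2/2=10/19, d=(M3−M2)/(6·3)=-55/2052, b=Δ2−h2·(2M2+M3)/6=-127/76
seg 3: a=-4, c=M3/2=65/228, d=(M4−M3)/(6·3)=-65/2052, b=Δ3−h3·(2M3+M4)/6=29/38
t_q=3/4 → seg 0, τ=3/4; S=5+-147/76·τ+0·τ²+-5/684·τ³=17249/4864

  seg 0: a=5 b=-147/76 c=0 d=-5/684
  seg 1: a=-1 b=-81/38 c=-5/76 d=15/76
  seg 2: a=-3 b=-127/76 c=10/19 d=-55/2052
  seg 3: a=-4 b=29/38 c=65/228 d=-65/2052
S(3/4) = 17249/4864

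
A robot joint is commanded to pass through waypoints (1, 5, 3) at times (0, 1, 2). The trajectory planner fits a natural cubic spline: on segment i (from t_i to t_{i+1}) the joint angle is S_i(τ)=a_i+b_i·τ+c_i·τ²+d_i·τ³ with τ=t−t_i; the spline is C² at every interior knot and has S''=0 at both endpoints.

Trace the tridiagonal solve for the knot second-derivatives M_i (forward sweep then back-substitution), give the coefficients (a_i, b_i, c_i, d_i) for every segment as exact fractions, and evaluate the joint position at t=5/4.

  seg 0: a=1 b=11/2 c=0 d=-3/2
  seg 1: a=5 b=1 c=-9/2 d=3/2
S(5/4) = 639/128

Δ: Δ0=4, Δ1=-2
row 1: diag=4, rhs=-36; c'=1/4, d'=-9
back: M1=-9
M: M0=0, M1=-9, M2=0
seg 0: a=1, c=M0/2=0, d=(M1−M0)/(6·1)=-3/2, b=Δ0−h0·(2M0+M1)/6=11/2
seg 1: a=5, c=M1/2=-9/2, d=(M2−M1)/(6·1)=3/2, b=Δ1−h1·(2M1+M2)/6=1
t_q=5/4 → seg 1, τ=1/4; S=5+1·τ+-9/2·τ²+3/2·τ³=639/128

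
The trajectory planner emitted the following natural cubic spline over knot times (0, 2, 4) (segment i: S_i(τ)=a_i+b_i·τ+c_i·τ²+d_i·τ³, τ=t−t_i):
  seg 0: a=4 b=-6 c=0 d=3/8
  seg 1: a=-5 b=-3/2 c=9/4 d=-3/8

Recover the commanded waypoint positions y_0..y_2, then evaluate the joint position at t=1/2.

y_0 = S_0(0) = a_0 = 4
y_1 = S_1(0) = a_1 = -5
y_2 = S_1(2) = -2
t_q=1/2 is in segment 0 (τ=1/2); S_0(τ)=67/64

y_0=4 y_1=-5 y_2=-2
S(1/2) = 67/64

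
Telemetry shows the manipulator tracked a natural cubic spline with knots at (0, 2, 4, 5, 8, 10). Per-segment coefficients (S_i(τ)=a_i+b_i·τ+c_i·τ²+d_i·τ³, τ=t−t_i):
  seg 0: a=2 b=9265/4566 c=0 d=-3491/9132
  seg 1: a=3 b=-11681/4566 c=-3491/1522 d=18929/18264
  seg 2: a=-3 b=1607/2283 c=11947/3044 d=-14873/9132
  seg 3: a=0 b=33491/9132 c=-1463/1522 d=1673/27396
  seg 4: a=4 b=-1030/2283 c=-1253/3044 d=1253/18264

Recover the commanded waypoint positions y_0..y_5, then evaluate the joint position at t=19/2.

y_0 = S_0(0) = a_0 = 2
y_1 = S_1(0) = a_1 = 3
y_2 = S_2(0) = a_2 = -3
y_3 = S_3(0) = a_3 = 0
y_4 = S_4(0) = a_4 = 4
y_5 = S_4(2) = 2
t_q=19/2 is in segment 4 (τ=3/2); S_4(τ)=128025/48704

y_0=2 y_1=3 y_2=-3 y_3=0 y_4=4 y_5=2
S(19/2) = 128025/48704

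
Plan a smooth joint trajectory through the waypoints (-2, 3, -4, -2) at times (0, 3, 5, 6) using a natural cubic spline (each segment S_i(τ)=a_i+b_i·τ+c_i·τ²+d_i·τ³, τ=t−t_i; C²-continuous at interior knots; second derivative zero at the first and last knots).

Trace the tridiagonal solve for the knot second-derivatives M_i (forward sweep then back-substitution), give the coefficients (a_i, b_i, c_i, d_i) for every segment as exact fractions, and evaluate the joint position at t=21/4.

  seg 0: a=-2 b=47/12 c=0 d=-1/4
  seg 1: a=3 b=-17/6 c=-9/4 d=23/24
  seg 2: a=-4 b=-1/3 c=7/2 d=-7/6
S(21/4) = -497/128

Δ: Δ0=5/3, Δ1=-7/2, Δ2=2
row 1: diag=10, rhs=-31; c'=1/5, d'=-31/10
row 2: denom=6−2·1/5=28/5; d'=(33−2·-31/10)/(28/5)=7
back: M2=7
back: M1=-31/10−1/5·7=-9/2
M: M0=0, M1=-9/2, M2=7, M3=0
seg 0: a=-2, c=M0/2=0, d=(M1−M0)/(6·3)=-1/4, b=Δ0−h0·(2M0+M1)/6=47/12
seg 1: a=3, c=M1/2=-9/4, d=(M2−M1)/(6·2)=23/24, b=Δ1−h1·(2M1+M2)/6=-17/6
seg 2: a=-4, c=M2/2=7/2, d=(M3−M2)/(6·1)=-7/6, b=Δ2−h2·(2M2+M3)/6=-1/3
t_q=21/4 → seg 2, τ=1/4; S=-4+-1/3·τ+7/2·τ²+-7/6·τ³=-497/128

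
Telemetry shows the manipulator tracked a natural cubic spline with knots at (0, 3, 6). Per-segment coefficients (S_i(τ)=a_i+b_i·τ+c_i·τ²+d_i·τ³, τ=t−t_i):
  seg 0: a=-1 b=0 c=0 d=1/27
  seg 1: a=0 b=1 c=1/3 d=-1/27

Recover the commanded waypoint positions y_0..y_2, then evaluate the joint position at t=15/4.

y_0 = S_0(0) = a_0 = -1
y_1 = S_1(0) = a_1 = 0
y_2 = S_1(3) = 5
t_q=15/4 is in segment 1 (τ=3/4); S_1(τ)=59/64

y_0=-1 y_1=0 y_2=5
S(15/4) = 59/64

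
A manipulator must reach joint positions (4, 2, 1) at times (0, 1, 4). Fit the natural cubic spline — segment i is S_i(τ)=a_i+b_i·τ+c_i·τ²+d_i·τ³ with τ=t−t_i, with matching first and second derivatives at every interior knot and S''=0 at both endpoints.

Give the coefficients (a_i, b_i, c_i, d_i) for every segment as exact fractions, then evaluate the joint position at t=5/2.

Δ: Δ0=-2, Δ1=-1/3
row 1: diag=8, rhs=10; c'=3/8, d'=5/4
back: M1=5/4
M: M0=0, M1=5/4, M2=0
seg 0: a=4, c=M0/2=0, d=(M1−M0)/(6·1)=5/24, b=Δ0−h0·(2M0+M1)/6=-53/24
seg 1: a=2, c=M1/2=5/8, d=(M2−M1)/(6·3)=-5/72, b=Δ1−h1·(2M1+M2)/6=-19/12
t_q=5/2 → seg 1, τ=3/2; S=2+-19/12·τ+5/8·τ²+-5/72·τ³=51/64

  seg 0: a=4 b=-53/24 c=0 d=5/24
  seg 1: a=2 b=-19/12 c=5/8 d=-5/72
S(5/2) = 51/64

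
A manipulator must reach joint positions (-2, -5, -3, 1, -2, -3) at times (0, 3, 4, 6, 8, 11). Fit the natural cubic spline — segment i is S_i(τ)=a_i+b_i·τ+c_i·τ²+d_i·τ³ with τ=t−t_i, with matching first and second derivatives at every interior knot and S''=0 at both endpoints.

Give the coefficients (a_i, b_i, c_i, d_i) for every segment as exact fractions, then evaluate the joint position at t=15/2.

Δ: Δ0=-1, Δ1=2, Δ2=2, Δ3=-3/2, Δ4=-1/3
row 1: diag=8, rhs=18; c'=1/8, d'=9/4
row 2: denom=6−1·1/8=47/8; d'=(0−1·9/4)/(47/8)=-18/47
row 3: denom=8−2·16/47=344/47; d'=(-21−2·-18/47)/(344/47)=-951/344
row 4: denom=10−2·47/172=813/86; d'=(7−2·-951/344)/(813/86)=2155/1626
back: M4=2155/1626
back: M3=-951/344−47/172·2155/1626=-2542/813
back: M2=-18/47−16/47·-2542/813=554/813
back: M1=9/4−1/8·554/813=1760/813
M: M0=0, M1=1760/813, M2=554/813, M3=-2542/813, M4=2155/1626, M5=0
seg 0: a=-2, c=M0/2=0, d=(M1−M0)/(6·3)=880/7317, b=Δ0−h0·(2M0+M1)/6=-1693/813
seg 1: a=-5, c=M1/2=880/813, d=(M2−M1)/(6·1)=-67/271, b=Δ1−h1·(2M1+M2)/6=947/813
seg 2: a=-3, c=M2/2=277/813, d=(M3−M2)/(6·2)=-86/271, b=Δ2−h2·(2M2+M3)/6=2104/813
seg 3: a=1, c=M3/2=-1271/813, d=(M4−M3)/(6·2)=2413/6504, b=Δ3−h3·(2M3+M4)/6=116/813
seg 4: a=-2, c=M4/2=2155/3252, d=(M5−M4)/(6·3)=-2155/29268, b=Δ4−h4·(2M4+M5)/6=-899/542
t_q=15/2 → seg 3, τ=3/2; S=1+116/813·τ+-1271/813·τ²+2413/6504·τ³=-18235/17344

  seg 0: a=-2 b=-1693/813 c=0 d=880/7317
  seg 1: a=-5 b=947/813 c=880/813 d=-67/271
  seg 2: a=-3 b=2104/813 c=277/813 d=-86/271
  seg 3: a=1 b=116/813 c=-1271/813 d=2413/6504
  seg 4: a=-2 b=-899/542 c=2155/3252 d=-2155/29268
S(15/2) = -18235/17344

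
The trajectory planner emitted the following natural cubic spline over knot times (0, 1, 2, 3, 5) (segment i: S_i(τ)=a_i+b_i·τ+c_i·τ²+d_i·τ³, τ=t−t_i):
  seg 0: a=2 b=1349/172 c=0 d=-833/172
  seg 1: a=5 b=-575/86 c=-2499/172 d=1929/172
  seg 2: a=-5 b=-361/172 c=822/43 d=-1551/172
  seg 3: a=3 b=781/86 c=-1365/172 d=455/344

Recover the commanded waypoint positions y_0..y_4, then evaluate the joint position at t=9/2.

y_0=2 y_1=5 y_2=-5 y_3=3 y_4=0
S(9/2) = 8889/2752

y_0 = S_0(0) = a_0 = 2
y_1 = S_1(0) = a_1 = 5
y_2 = S_2(0) = a_2 = -5
y_3 = S_3(0) = a_3 = 3
y_4 = S_3(2) = 0
t_q=9/2 is in segment 3 (τ=3/2); S_3(τ)=8889/2752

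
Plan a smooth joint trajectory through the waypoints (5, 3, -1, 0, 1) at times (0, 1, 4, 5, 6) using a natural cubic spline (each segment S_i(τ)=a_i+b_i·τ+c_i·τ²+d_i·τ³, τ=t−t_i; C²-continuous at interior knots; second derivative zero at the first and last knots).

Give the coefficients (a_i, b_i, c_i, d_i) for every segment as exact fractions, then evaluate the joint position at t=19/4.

  seg 0: a=5 b=-625/318 c=0 d=-11/318
  seg 1: a=3 b=-329/159 c=-11/106 d=37/318
  seg 2: a=-1 b=143/318 c=50/53 d=-125/318
  seg 3: a=0 b=184/159 c=-25/106 d=25/318
S(19/4) = -2021/6784

Δ: Δ0=-2, Δ1=-4/3, Δ2=1, Δ3=1
row 1: diag=8, rhs=4; c'=3/8, d'=1/2
row 2: denom=8−3·3/8=55/8; d'=(14−3·1/2)/(55/8)=20/11
row 3: denom=4−1·8/55=212/55; d'=(0−1·20/11)/(212/55)=-25/53
back: M3=-25/53
back: M2=20/11−8/55·-25/53=100/53
back: M1=1/2−3/8·100/53=-11/53
M: M0=0, M1=-11/53, M2=100/53, M3=-25/53, M4=0
seg 0: a=5, c=M0/2=0, d=(M1−M0)/(6·1)=-11/318, b=Δ0−h0·(2M0+M1)/6=-625/318
seg 1: a=3, c=M1/2=-11/106, d=(M2−M1)/(6·3)=37/318, b=Δ1−h1·(2M1+M2)/6=-329/159
seg 2: a=-1, c=M2/2=50/53, d=(M3−M2)/(6·1)=-125/318, b=Δ2−h2·(2M2+M3)/6=143/318
seg 3: a=0, c=M3/2=-25/106, d=(M4−M3)/(6·1)=25/318, b=Δ3−h3·(2M3+M4)/6=184/159
t_q=19/4 → seg 2, τ=3/4; S=-1+143/318·τ+50/53·τ²+-125/318·τ³=-2021/6784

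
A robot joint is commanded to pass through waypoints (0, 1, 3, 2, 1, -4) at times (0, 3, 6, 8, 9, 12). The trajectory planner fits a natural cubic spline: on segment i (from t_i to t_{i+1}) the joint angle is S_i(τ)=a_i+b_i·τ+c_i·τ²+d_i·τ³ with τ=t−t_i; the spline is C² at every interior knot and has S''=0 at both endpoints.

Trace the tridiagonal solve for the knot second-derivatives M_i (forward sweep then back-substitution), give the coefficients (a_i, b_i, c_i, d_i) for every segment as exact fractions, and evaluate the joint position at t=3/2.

Δ: Δ0=1/3, Δ1=2/3, Δ2=-1/2, Δ3=-1, Δ4=-5/3
row 1: diag=12, rhs=2; c'=1/4, d'=1/6
row 2: denom=10−3·1/4=37/4; d'=(-7−3·1/6)/(37/4)=-30/37
row 3: denom=6−2·8/37=206/37; d'=(-3−2·-30/37)/(206/37)=-51/206
row 4: denom=8−1·37/206=1611/206; d'=(-4−1·-51/206)/(1611/206)=-773/1611
back: M4=-773/1611
back: M3=-51/206−37/206·-773/1611=-260/1611
back: M2=-30/37−8/37·-260/1611=-1250/1611
back: M1=1/6−1/4·-1250/1611=581/1611
M: M0=0, M1=581/1611, M2=-1250/1611, M3=-260/1611, M4=-773/1611, M5=0
seg 0: a=0, c=M0/2=0, d=(M1−M0)/(6·3)=581/28998, b=Δ0−h0·(2M0+M1)/6=493/3222
seg 1: a=1, c=M1/2=581/3222, d=(M2−M1)/(6·3)=-1831/28998, b=Δ1−h1·(2M1+M2)/6=1118/1611
seg 2: a=3, c=M2/2=-625/1611, d=(M3−M2)/(6·2)=55/1074, b=Δ2−h2·(2M2+M3)/6=229/3222
seg 3: a=2, c=M3/2=-130/1611, d=(M4−M3)/(6·1)=-19/358, b=Δ3−h3·(2M3+M4)/6=-2791/3222
seg 4: a=1, c=M4/2=-773/3222, d=(M5−M4)/(6·3)=773/28998, b=Δ4−h4·(2M4+M5)/6=-1912/1611
t_q=3/2 → seg 0, τ=3/2; S=0+493/3222·τ+0·τ²+581/28998·τ³=851/2864

  seg 0: a=0 b=493/3222 c=0 d=581/28998
  seg 1: a=1 b=1118/1611 c=581/3222 d=-1831/28998
  seg 2: a=3 b=229/3222 c=-625/1611 d=55/1074
  seg 3: a=2 b=-2791/3222 c=-130/1611 d=-19/358
  seg 4: a=1 b=-1912/1611 c=-773/3222 d=773/28998
S(3/2) = 851/2864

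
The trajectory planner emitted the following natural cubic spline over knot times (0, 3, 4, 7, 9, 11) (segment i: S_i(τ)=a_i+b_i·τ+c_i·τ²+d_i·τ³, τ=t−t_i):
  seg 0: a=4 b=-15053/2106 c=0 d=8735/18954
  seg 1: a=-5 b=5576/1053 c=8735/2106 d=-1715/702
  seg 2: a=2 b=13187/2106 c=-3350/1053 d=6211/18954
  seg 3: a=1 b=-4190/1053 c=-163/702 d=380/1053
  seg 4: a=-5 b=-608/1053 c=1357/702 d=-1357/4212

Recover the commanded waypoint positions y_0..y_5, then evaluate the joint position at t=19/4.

y_0 = S_0(0) = a_0 = 4
y_1 = S_1(0) = a_1 = -5
y_2 = S_2(0) = a_2 = 2
y_3 = S_3(0) = a_3 = 1
y_4 = S_4(0) = a_4 = -5
y_5 = S_4(2) = -1
t_q=19/4 is in segment 2 (τ=3/4); S_2(τ)=75553/14976

y_0=4 y_1=-5 y_2=2 y_3=1 y_4=-5 y_5=-1
S(19/4) = 75553/14976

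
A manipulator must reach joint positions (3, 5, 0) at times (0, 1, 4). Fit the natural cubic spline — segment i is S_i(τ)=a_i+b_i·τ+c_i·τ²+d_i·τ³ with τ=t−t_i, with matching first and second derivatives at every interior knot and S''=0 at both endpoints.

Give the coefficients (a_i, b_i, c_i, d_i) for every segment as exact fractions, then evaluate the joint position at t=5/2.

  seg 0: a=3 b=59/24 c=0 d=-11/24
  seg 1: a=5 b=13/12 c=-11/8 d=11/72
S(5/2) = 259/64

Δ: Δ0=2, Δ1=-5/3
row 1: diag=8, rhs=-22; c'=3/8, d'=-11/4
back: M1=-11/4
M: M0=0, M1=-11/4, M2=0
seg 0: a=3, c=M0/2=0, d=(M1−M0)/(6·1)=-11/24, b=Δ0−h0·(2M0+M1)/6=59/24
seg 1: a=5, c=M1/2=-11/8, d=(M2−M1)/(6·3)=11/72, b=Δ1−h1·(2M1+M2)/6=13/12
t_q=5/2 → seg 1, τ=3/2; S=5+13/12·τ+-11/8·τ²+11/72·τ³=259/64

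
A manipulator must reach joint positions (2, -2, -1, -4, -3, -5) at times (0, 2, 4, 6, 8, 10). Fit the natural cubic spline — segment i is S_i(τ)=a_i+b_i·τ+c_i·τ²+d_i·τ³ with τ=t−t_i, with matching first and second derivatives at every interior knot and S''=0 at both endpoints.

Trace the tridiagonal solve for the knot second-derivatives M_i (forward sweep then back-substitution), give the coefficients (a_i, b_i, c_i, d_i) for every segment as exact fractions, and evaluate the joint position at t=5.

Δ: Δ0=-2, Δ1=1/2, Δ2=-3/2, Δ3=1/2, Δ4=-1
row 1: diag=8, rhs=15; c'=1/4, d'=15/8
row 2: denom=8−2·1/4=15/2; d'=(-12−2·15/8)/(15/2)=-21/10
row 3: denom=8−2·4/15=112/15; d'=(12−2·-21/10)/(112/15)=243/112
row 4: denom=8−2·15/56=209/28; d'=(-9−2·243/112)/(209/28)=-747/418
back: M4=-747/418
back: M3=243/112−15/56·-747/418=1107/418
back: M2=-21/10−4/15·1107/418=-1173/418
back: M1=15/8−1/4·-1173/418=1077/418
M: M0=0, M1=1077/418, M2=-1173/418, M3=1107/418, M4=-747/418, M5=0
seg 0: a=2, c=M0/2=0, d=(M1−M0)/(6·2)=359/1672, b=Δ0−h0·(2M0+M1)/6=-1195/418
seg 1: a=-2, c=M1/2=1077/836, d=(M2−M1)/(6·2)=-375/836, b=Δ1−h1·(2M1+M2)/6=-59/209
seg 2: a=-1, c=M2/2=-1173/836, d=(M3−M2)/(6·2)=5/11, b=Δ2−h2·(2M2+M3)/6=-107/209
seg 3: a=-4, c=M3/2=1107/836, d=(M4−M3)/(6·2)=-309/836, b=Δ3−h3·(2M3+M4)/6=-140/209
seg 4: a=-3, c=M4/2=-747/836, d=(M5−M4)/(6·2)=249/1672, b=Δ4−h4·(2M4+M5)/6=40/209
t_q=5 → seg 2, τ=1; S=-1+-107/209·τ+-1173/836·τ²+5/11·τ³=-187/76

  seg 0: a=2 b=-1195/418 c=0 d=359/1672
  seg 1: a=-2 b=-59/209 c=1077/836 d=-375/836
  seg 2: a=-1 b=-107/209 c=-1173/836 d=5/11
  seg 3: a=-4 b=-140/209 c=1107/836 d=-309/836
  seg 4: a=-3 b=40/209 c=-747/836 d=249/1672
S(5) = -187/76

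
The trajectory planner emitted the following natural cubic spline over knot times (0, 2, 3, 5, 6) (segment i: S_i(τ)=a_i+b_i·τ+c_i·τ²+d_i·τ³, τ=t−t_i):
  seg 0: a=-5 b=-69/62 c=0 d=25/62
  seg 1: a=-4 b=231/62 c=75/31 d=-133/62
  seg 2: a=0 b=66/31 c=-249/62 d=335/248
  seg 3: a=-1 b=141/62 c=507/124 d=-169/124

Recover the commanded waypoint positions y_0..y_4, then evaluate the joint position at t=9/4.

y_0 = S_0(0) = a_0 = -5
y_1 = S_1(0) = a_1 = -4
y_2 = S_2(0) = a_2 = 0
y_3 = S_3(0) = a_3 = -1
y_4 = S_3(1) = 4
t_q=9/4 is in segment 1 (τ=1/4); S_1(τ)=-11709/3968

y_0=-5 y_1=-4 y_2=0 y_3=-1 y_4=4
S(9/4) = -11709/3968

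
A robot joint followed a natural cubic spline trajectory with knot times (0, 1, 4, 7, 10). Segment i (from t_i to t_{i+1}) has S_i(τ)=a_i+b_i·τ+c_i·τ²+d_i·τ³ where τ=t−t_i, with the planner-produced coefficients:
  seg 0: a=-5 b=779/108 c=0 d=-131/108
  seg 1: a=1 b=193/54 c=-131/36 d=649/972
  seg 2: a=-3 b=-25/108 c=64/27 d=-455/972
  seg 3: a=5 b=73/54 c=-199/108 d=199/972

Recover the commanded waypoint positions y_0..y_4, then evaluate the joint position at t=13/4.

y_0 = S_0(0) = a_0 = -5
y_1 = S_1(0) = a_1 = 1
y_2 = S_2(0) = a_2 = -3
y_3 = S_3(0) = a_3 = 5
y_4 = S_3(3) = -2
t_q=13/4 is in segment 1 (τ=9/4); S_1(τ)=-1363/768

y_0=-5 y_1=1 y_2=-3 y_3=5 y_4=-2
S(13/4) = -1363/768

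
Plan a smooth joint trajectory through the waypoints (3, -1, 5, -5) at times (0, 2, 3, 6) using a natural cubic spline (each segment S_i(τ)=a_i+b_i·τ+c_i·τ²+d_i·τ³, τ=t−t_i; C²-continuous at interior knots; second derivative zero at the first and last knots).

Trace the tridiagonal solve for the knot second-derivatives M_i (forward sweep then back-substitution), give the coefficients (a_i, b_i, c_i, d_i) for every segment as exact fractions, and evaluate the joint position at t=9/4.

  seg 0: a=3 b=-722/141 c=0 d=110/141
  seg 1: a=-1 b=598/141 c=220/47 d=-412/141
  seg 2: a=5 b=682/141 c=-192/47 d=64/141
S(9/4) = 231/752

Δ: Δ0=-2, Δ1=6, Δ2=-10/3
row 1: diag=6, rhs=48; c'=1/6, d'=8
row 2: denom=8−1·1/6=47/6; d'=(-56−1·8)/(47/6)=-384/47
back: M2=-384/47
back: M1=8−1/6·-384/47=440/47
M: M0=0, M1=440/47, M2=-384/47, M3=0
seg 0: a=3, c=M0/2=0, d=(M1−M0)/(6·2)=110/141, b=Δ0−h0·(2M0+M1)/6=-722/141
seg 1: a=-1, c=M1/2=220/47, d=(M2−M1)/(6·1)=-412/141, b=Δ1−h1·(2M1+M2)/6=598/141
seg 2: a=5, c=M2/2=-192/47, d=(M3−M2)/(6·3)=64/141, b=Δ2−h2·(2M2+M3)/6=682/141
t_q=9/4 → seg 1, τ=1/4; S=-1+598/141·τ+220/47·τ²+-412/141·τ³=231/752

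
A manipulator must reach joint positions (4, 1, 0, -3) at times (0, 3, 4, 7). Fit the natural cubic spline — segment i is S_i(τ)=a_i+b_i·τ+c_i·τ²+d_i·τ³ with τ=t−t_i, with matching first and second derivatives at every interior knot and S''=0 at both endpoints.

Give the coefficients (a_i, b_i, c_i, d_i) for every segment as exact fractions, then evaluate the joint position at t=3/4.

  seg 0: a=4 b=-1 c=0 d=0
  seg 1: a=1 b=-1 c=0 d=0
  seg 2: a=0 b=-1 c=0 d=0
S(3/4) = 13/4

Δ: Δ0=-1, Δ1=-1, Δ2=-1
row 1: diag=8, rhs=0; c'=1/8, d'=0
row 2: denom=8−1·1/8=63/8; d'=(0−1·0)/(63/8)=0
back: M2=0
back: M1=0−1/8·0=0
M: M0=0, M1=0, M2=0, M3=0
seg 0: a=4, c=M0/2=0, d=(M1−M0)/(6·3)=0, b=Δ0−h0·(2M0+M1)/6=-1
seg 1: a=1, c=M1/2=0, d=(M2−M1)/(6·1)=0, b=Δ1−h1·(2M1+M2)/6=-1
seg 2: a=0, c=M2/2=0, d=(M3−M2)/(6·3)=0, b=Δ2−h2·(2M2+M3)/6=-1
t_q=3/4 → seg 0, τ=3/4; S=4+-1·τ+0·τ²+0·τ³=13/4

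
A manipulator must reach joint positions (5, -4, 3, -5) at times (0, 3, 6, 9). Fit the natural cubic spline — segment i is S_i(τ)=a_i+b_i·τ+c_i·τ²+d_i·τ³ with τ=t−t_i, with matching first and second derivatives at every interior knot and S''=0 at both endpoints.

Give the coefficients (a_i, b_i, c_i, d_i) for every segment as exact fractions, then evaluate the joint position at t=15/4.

Δ: Δ0=-3, Δ1=7/3, Δ2=-8/3
row 1: diag=12, rhs=32; c'=1/4, d'=8/3
row 2: denom=12−3·1/4=45/4; d'=(-30−3·8/3)/(45/4)=-152/45
back: M2=-152/45
back: M1=8/3−1/4·-152/45=158/45
M: M0=0, M1=158/45, M2=-152/45, M3=0
seg 0: a=5, c=M0/2=0, d=(M1−M0)/(6·3)=79/405, b=Δ0−h0·(2M0+M1)/6=-214/45
seg 1: a=-4, c=M1/2=79/45, d=(M2−M1)/(6·3)=-31/81, b=Δ1−h1·(2M1+M2)/6=23/45
seg 2: a=3, c=M2/2=-76/45, d=(M3−M2)/(6·3)=76/405, b=Δ2−h2·(2M2+M3)/6=32/45
t_q=15/4 → seg 1, τ=3/4; S=-4+23/45·τ+79/45·τ²+-31/81·τ³=-893/320

  seg 0: a=5 b=-214/45 c=0 d=79/405
  seg 1: a=-4 b=23/45 c=79/45 d=-31/81
  seg 2: a=3 b=32/45 c=-76/45 d=76/405
S(15/4) = -893/320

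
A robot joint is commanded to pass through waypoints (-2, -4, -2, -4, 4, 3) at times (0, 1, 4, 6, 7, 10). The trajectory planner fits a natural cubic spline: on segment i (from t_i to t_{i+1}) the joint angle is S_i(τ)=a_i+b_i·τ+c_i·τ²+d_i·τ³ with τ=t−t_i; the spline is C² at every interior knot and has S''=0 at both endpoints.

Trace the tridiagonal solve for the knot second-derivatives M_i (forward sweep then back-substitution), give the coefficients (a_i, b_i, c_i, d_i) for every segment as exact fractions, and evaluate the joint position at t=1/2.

  seg 0: a=-2 b=-619/237 c=0 d=145/237
  seg 1: a=-4 b=-184/237 c=145/79 d=-107/237
  seg 2: a=-2 b=-463/237 c=-176/79 d=641/474
  seg 3: a=-4 b=1271/237 c=465/79 d=-770/237
  seg 4: a=4 b=1751/237 c=-305/79 d=305/711
S(1/2) = -2041/632

Δ: Δ0=-2, Δ1=2/3, Δ2=-1, Δ3=8, Δ4=-1/3
row 1: diag=8, rhs=16; c'=3/8, d'=2
row 2: denom=10−3·3/8=71/8; d'=(-10−3·2)/(71/8)=-128/71
row 3: denom=6−2·16/71=394/71; d'=(54−2·-128/71)/(394/71)=2045/197
row 4: denom=8−1·71/394=3081/394; d'=(-50−1·2045/197)/(3081/394)=-610/79
back: M4=-610/79
back: M3=2045/197−71/394·-610/79=930/79
back: M2=-128/71−16/71·930/79=-352/79
back: M1=2−3/8·-352/79=290/79
M: M0=0, M1=290/79, M2=-352/79, M3=930/79, M4=-610/79, M5=0
seg 0: a=-2, c=M0/2=0, d=(M1−M0)/(6·1)=145/237, b=Δ0−h0·(2M0+M1)/6=-619/237
seg 1: a=-4, c=M1/2=145/79, d=(M2−M1)/(6·3)=-107/237, b=Δ1−h1·(2M1+M2)/6=-184/237
seg 2: a=-2, c=M2/2=-176/79, d=(M3−M2)/(6·2)=641/474, b=Δ2−h2·(2M2+M3)/6=-463/237
seg 3: a=-4, c=M3/2=465/79, d=(M4−M3)/(6·1)=-770/237, b=Δ3−h3·(2M3+M4)/6=1271/237
seg 4: a=4, c=M4/2=-305/79, d=(M5−M4)/(6·3)=305/711, b=Δ4−h4·(2M4+M5)/6=1751/237
t_q=1/2 → seg 0, τ=1/2; S=-2+-619/237·τ+0·τ²+145/237·τ³=-2041/632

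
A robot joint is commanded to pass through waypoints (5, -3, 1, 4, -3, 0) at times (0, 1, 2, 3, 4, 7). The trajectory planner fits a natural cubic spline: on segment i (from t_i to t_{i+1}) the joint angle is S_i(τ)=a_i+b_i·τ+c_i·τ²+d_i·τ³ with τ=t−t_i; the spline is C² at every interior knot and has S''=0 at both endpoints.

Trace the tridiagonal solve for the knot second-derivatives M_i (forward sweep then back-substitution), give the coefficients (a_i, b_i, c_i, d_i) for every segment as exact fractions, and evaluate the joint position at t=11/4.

Δ: Δ0=-8, Δ1=4, Δ2=3, Δ3=-7, Δ4=1
row 1: diag=4, rhs=72; c'=1/4, d'=18
row 2: denom=4−1·1/4=15/4; d'=(-6−1·18)/(15/4)=-32/5
row 3: denom=4−1·4/15=56/15; d'=(-60−1·-32/5)/(56/15)=-201/14
row 4: denom=8−1·15/56=433/56; d'=(48−1·-201/14)/(433/56)=3492/433
back: M4=3492/433
back: M3=-201/14−15/56·3492/433=-7152/433
back: M2=-32/5−4/15·-7152/433=-864/433
back: M1=18−1/4·-864/433=8010/433
M: M0=0, M1=8010/433, M2=-864/433, M3=-7152/433, M4=3492/433, M5=0
seg 0: a=5, c=M0/2=0, d=(M1−M0)/(6·1)=1335/433, b=Δ0−h0·(2M0+M1)/6=-4799/433
seg 1: a=-3, c=M1/2=4005/433, d=(M2−M1)/(6·1)=-1479/433, b=Δ1−h1·(2M1+M2)/6=-794/433
seg 2: a=1, c=M2/2=-432/433, d=(M3−M2)/(6·1)=-1048/433, b=Δ2−h2·(2M2+M3)/6=2779/433
seg 3: a=4, c=M3/2=-3576/433, d=(M4−M3)/(6·1)=1774/433, b=Δ3−h3·(2M3+M4)/6=-1229/433
seg 4: a=-3, c=M4/2=1746/433, d=(M5−M4)/(6·3)=-194/433, b=Δ4−h4·(2M4+M5)/6=-3059/433
t_q=11/4 → seg 2, τ=3/4; S=1+2779/433·τ+-432/433·τ²+-1048/433·τ³=14657/3464

  seg 0: a=5 b=-4799/433 c=0 d=1335/433
  seg 1: a=-3 b=-794/433 c=4005/433 d=-1479/433
  seg 2: a=1 b=2779/433 c=-432/433 d=-1048/433
  seg 3: a=4 b=-1229/433 c=-3576/433 d=1774/433
  seg 4: a=-3 b=-3059/433 c=1746/433 d=-194/433
S(11/4) = 14657/3464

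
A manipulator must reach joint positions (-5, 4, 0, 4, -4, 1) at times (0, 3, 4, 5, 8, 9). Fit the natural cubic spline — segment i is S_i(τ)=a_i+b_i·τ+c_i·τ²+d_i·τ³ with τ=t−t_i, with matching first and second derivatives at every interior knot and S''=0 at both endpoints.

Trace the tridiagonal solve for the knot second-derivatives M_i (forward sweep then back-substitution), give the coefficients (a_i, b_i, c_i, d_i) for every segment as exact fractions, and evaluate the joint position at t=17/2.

Δ: Δ0=3, Δ1=-4, Δ2=4, Δ3=-8/3, Δ4=5
row 1: diag=8, rhs=-42; c'=1/8, d'=-21/4
row 2: denom=4−1·1/8=31/8; d'=(48−1·-21/4)/(31/8)=426/31
row 3: denom=8−1·8/31=240/31; d'=(-40−1·426/31)/(240/31)=-833/120
row 4: denom=8−3·31/80=547/80; d'=(46−3·-833/120)/(547/80)=5346/547
back: M4=5346/547
back: M3=-833/120−31/80·5346/547=-17606/1641
back: M2=426/31−8/31·-17606/1641=27094/1641
back: M1=-21/4−1/8·27094/1641=-12002/1641
M: M0=0, M1=-12002/1641, M2=27094/1641, M3=-17606/1641, M4=5346/547, M5=0
seg 0: a=-5, c=M0/2=0, d=(M1−M0)/(6·3)=-6001/14769, b=Δ0−h0·(2M0+M1)/6=10924/1641
seg 1: a=4, c=M1/2=-6001/1641, d=(M2−M1)/(6·1)=2172/547, b=Δ1−h1·(2M1+M2)/6=-7079/1641
seg 2: a=0, c=M2/2=13547/1641, d=(M3−M2)/(6·1)=-7450/1641, b=Δ2−h2·(2M2+M3)/6=467/1641
seg 3: a=4, c=M3/2=-8803/1641, d=(M4−M3)/(6·3)=16822/14769, b=Δ3−h3·(2M3+M4)/6=1737/547
seg 4: a=-4, c=M4/2=2673/547, d=(M5−M4)/(6·1)=-891/547, b=Δ4−h4·(2M4+M5)/6=953/547
t_q=17/2 → seg 4, τ=1/2; S=-4+953/547·τ+2673/547·τ²+-891/547·τ³=-9237/4376

  seg 0: a=-5 b=10924/1641 c=0 d=-6001/14769
  seg 1: a=4 b=-7079/1641 c=-6001/1641 d=2172/547
  seg 2: a=0 b=467/1641 c=13547/1641 d=-7450/1641
  seg 3: a=4 b=1737/547 c=-8803/1641 d=16822/14769
  seg 4: a=-4 b=953/547 c=2673/547 d=-891/547
S(17/2) = -9237/4376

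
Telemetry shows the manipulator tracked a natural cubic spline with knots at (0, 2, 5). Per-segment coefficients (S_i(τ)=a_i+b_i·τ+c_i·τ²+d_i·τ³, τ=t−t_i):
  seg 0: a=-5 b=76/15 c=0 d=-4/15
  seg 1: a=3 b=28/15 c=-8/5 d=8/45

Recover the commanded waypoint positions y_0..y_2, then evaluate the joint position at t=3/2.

y_0 = S_0(0) = a_0 = -5
y_1 = S_1(0) = a_1 = 3
y_2 = S_1(3) = -1
t_q=3/2 is in segment 0 (τ=3/2); S_0(τ)=17/10

y_0=-5 y_1=3 y_2=-1
S(3/2) = 17/10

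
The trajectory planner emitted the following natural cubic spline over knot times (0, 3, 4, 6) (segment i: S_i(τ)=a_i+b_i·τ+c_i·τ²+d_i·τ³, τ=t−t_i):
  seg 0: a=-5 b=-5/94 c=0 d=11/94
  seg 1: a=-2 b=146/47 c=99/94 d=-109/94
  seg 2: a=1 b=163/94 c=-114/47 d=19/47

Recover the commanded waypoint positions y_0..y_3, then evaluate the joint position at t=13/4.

y_0=-5 y_1=-2 y_2=1 y_3=-2
S(13/4) = -7073/6016

y_0 = S_0(0) = a_0 = -5
y_1 = S_1(0) = a_1 = -2
y_2 = S_2(0) = a_2 = 1
y_3 = S_2(2) = -2
t_q=13/4 is in segment 1 (τ=1/4); S_1(τ)=-7073/6016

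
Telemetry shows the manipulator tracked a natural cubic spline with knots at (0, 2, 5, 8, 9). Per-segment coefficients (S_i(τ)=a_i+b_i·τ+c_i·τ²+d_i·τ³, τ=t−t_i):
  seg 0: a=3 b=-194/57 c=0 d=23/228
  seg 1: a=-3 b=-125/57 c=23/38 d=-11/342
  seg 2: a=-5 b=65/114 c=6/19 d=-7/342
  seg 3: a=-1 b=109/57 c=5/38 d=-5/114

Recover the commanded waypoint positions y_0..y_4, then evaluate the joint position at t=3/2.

y_0=3 y_1=-3 y_2=-5 y_3=-1 y_4=1
S(3/2) = -1073/608

y_0 = S_0(0) = a_0 = 3
y_1 = S_1(0) = a_1 = -3
y_2 = S_2(0) = a_2 = -5
y_3 = S_3(0) = a_3 = -1
y_4 = S_3(1) = 1
t_q=3/2 is in segment 0 (τ=3/2); S_0(τ)=-1073/608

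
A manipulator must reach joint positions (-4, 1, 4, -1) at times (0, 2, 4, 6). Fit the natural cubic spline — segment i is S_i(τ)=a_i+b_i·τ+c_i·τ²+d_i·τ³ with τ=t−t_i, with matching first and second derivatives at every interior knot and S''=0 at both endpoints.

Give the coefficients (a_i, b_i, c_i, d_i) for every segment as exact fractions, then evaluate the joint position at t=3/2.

  seg 0: a=-4 b=5/2 c=0 d=0
  seg 1: a=1 b=5/2 c=0 d=-1/4
  seg 2: a=4 b=-1/2 c=-3/2 d=1/4
S(3/2) = -1/4

Δ: Δ0=5/2, Δ1=3/2, Δ2=-5/2
row 1: diag=8, rhs=-6; c'=1/4, d'=-3/4
row 2: denom=8−2·1/4=15/2; d'=(-24−2·-3/4)/(15/2)=-3
back: M2=-3
back: M1=-3/4−1/4·-3=0
M: M0=0, M1=0, M2=-3, M3=0
seg 0: a=-4, c=M0/2=0, d=(M1−M0)/(6·2)=0, b=Δ0−h0·(2M0+M1)/6=5/2
seg 1: a=1, c=M1/2=0, d=(M2−M1)/(6·2)=-1/4, b=Δ1−h1·(2M1+M2)/6=5/2
seg 2: a=4, c=M2/2=-3/2, d=(M3−M2)/(6·2)=1/4, b=Δ2−h2·(2M2+M3)/6=-1/2
t_q=3/2 → seg 0, τ=3/2; S=-4+5/2·τ+0·τ²+0·τ³=-1/4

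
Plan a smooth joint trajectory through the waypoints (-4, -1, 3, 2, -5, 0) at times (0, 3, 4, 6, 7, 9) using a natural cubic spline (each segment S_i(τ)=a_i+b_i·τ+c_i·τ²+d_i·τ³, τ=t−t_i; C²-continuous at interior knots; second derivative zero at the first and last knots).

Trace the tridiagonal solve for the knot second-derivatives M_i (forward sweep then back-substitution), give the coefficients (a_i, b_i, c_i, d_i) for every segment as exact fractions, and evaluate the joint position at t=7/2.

Δ: Δ0=1, Δ1=4, Δ2=-1/2, Δ3=-7, Δ4=5/2
row 1: diag=8, rhs=18; c'=1/8, d'=9/4
row 2: denom=6−1·1/8=47/8; d'=(-27−1·9/4)/(47/8)=-234/47
row 3: denom=6−2·16/47=250/47; d'=(-39−2·-234/47)/(250/47)=-273/50
row 4: denom=6−1·47/250=1453/250; d'=(57−1·-273/50)/(1453/250)=15615/1453
back: M4=15615/1453
back: M3=-273/50−47/250·15615/1453=-10869/1453
back: M2=-234/47−16/47·-10869/1453=-3534/1453
back: M1=9/4−1/8·-3534/1453=3711/1453
M: M0=0, M1=3711/1453, M2=-3534/1453, M3=-10869/1453, M4=15615/1453, M5=0
seg 0: a=-4, c=M0/2=0, d=(M1−M0)/(6·3)=1237/8718, b=Δ0−h0·(2M0+M1)/6=-805/2906
seg 1: a=-1, c=M1/2=3711/2906, d=(M2−M1)/(6·1)=-2415/2906, b=Δ1−h1·(2M1+M2)/6=5164/1453
seg 2: a=3, c=M2/2=-1767/1453, d=(M3−M2)/(6·2)=-2445/5812, b=Δ2−h2·(2M2+M3)/6=10505/2906
seg 3: a=2, c=M3/2=-10869/2906, d=(M4−M3)/(6·1)=4414/1453, b=Δ3−h3·(2M3+M4)/6=-18301/2906
seg 4: a=-5, c=M4/2=15615/2906, d=(M5−M4)/(6·2)=-5205/5812, b=Δ4−h4·(2M4+M5)/6=-13555/2906
t_q=7/2 → seg 1, τ=1/2; S=-1+5164/1453·τ+3711/2906·τ²+-2415/2906·τ³=23071/23248

  seg 0: a=-4 b=-805/2906 c=0 d=1237/8718
  seg 1: a=-1 b=5164/1453 c=3711/2906 d=-2415/2906
  seg 2: a=3 b=10505/2906 c=-1767/1453 d=-2445/5812
  seg 3: a=2 b=-18301/2906 c=-10869/2906 d=4414/1453
  seg 4: a=-5 b=-13555/2906 c=15615/2906 d=-5205/5812
S(7/2) = 23071/23248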